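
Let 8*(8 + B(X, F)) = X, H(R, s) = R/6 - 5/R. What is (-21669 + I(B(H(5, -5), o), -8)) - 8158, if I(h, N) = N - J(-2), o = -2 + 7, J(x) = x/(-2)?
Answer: -29836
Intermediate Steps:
J(x) = -x/2 (J(x) = x*(-½) = -x/2)
o = 5
H(R, s) = -5/R + R/6 (H(R, s) = R*(⅙) - 5/R = R/6 - 5/R = -5/R + R/6)
B(X, F) = -8 + X/8
I(h, N) = -1 + N (I(h, N) = N - (-1)*(-2)/2 = N - 1*1 = N - 1 = -1 + N)
(-21669 + I(B(H(5, -5), o), -8)) - 8158 = (-21669 + (-1 - 8)) - 8158 = (-21669 - 9) - 8158 = -21678 - 8158 = -29836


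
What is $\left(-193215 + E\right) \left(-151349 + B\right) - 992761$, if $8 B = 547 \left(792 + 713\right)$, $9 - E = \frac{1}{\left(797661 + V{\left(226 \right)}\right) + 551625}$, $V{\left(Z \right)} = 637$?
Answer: $\frac{101069269112822199}{10799384} \approx 9.3588 \cdot 10^{9}$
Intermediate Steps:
$E = \frac{12149306}{1349923}$ ($E = 9 - \frac{1}{\left(797661 + 637\right) + 551625} = 9 - \frac{1}{798298 + 551625} = 9 - \frac{1}{1349923} = \frac{12149306}{1349923} \approx 9.0$)
$B = \frac{823235}{8}$ ($B = \frac{547 \left(792 + 713\right)}{8} = \frac{547 \cdot 1505}{8} = \frac{1}{8} \cdot 823235 = \frac{823235}{8} \approx 1.029 \cdot 10^{5}$)
$\left(-193215 + E\right) \left(-151349 + B\right) - 992761 = \left(-193215 + \frac{12149306}{1349923}\right) \left(-151349 + \frac{823235}{8}\right) - 992761 = \left(- \frac{260813223139}{1349923}\right) \left(- \frac{387557}{8}\right) - 992761 = \frac{101079990320081423}{10799384} - 992761 = \frac{101069269112822199}{10799384}$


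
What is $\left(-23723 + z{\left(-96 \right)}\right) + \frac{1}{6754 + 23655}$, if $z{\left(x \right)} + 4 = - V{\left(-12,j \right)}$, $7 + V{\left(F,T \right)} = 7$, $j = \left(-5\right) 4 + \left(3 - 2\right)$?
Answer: $- \frac{721514342}{30409} \approx -23727.0$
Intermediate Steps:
$j = -19$ ($j = -20 + \left(3 - 2\right) = -20 + 1 = -19$)
$V{\left(F,T \right)} = 0$ ($V{\left(F,T \right)} = -7 + 7 = 0$)
$z{\left(x \right)} = -4$ ($z{\left(x \right)} = -4 - 0 = -4 + 0 = -4$)
$\left(-23723 + z{\left(-96 \right)}\right) + \frac{1}{6754 + 23655} = \left(-23723 - 4\right) + \frac{1}{6754 + 23655} = -23727 + \frac{1}{30409} = - \frac{721514342}{30409}$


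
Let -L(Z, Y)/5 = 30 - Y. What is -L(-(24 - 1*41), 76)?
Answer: -230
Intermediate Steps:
L(Z, Y) = -150 + 5*Y (L(Z, Y) = -5*(30 - Y) = -150 + 5*Y)
-L(-(24 - 1*41), 76) = -(-150 + 5*76) = -(-150 + 380) = -1*230 = -230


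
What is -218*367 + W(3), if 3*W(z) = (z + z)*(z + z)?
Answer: -79994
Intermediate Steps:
W(z) = 4*z²/3 (W(z) = ((z + z)*(z + z))/3 = ((2*z)*(2*z))/3 = (4*z²)/3 = 4*z²/3)
-218*367 + W(3) = -218*367 + (4/3)*3² = -80006 + (4/3)*9 = -80006 + 12 = -79994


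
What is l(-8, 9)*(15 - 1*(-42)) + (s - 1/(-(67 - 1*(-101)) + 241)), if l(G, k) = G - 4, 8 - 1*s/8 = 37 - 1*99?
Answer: -9053/73 ≈ -124.01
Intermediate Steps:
s = 560 (s = 64 - 8*(37 - 1*99) = 64 - 8*(37 - 99) = 64 - 8*(-62) = 64 + 496 = 560)
l(G, k) = -4 + G
l(-8, 9)*(15 - 1*(-42)) + (s - 1/(-(67 - 1*(-101)) + 241)) = (-4 - 8)*(15 - 1*(-42)) + (560 - 1/(-(67 - 1*(-101)) + 241)) = -12*(15 + 42) + (560 - 1/(-(67 + 101) + 241)) = -12*57 + (560 - 1/(-1*168 + 241)) = -684 + (560 - 1/(-168 + 241)) = -684 + (560 - 1/73) = -684 + 40879/73 = -9053/73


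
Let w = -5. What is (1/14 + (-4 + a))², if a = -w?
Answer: 225/196 ≈ 1.1480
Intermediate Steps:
a = 5 (a = -1*(-5) = 5)
(1/14 + (-4 + a))² = (1/14 + (-4 + 5))² = (1/14 + 1)² = (15/14)² = 225/196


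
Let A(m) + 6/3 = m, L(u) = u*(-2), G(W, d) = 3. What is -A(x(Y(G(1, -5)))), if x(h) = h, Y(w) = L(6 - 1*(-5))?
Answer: 24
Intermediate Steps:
L(u) = -2*u
Y(w) = -22 (Y(w) = -2*(6 - 1*(-5)) = -2*(6 + 5) = -2*11 = -22)
A(m) = -2 + m
-A(x(Y(G(1, -5)))) = -(-2 - 22) = -1*(-24) = 24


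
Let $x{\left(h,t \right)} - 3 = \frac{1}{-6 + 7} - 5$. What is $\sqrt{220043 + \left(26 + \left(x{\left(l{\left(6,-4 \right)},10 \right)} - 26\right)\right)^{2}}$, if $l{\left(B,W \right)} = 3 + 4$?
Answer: $2 \sqrt{55011} \approx 469.09$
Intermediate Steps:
$l{\left(B,W \right)} = 7$
$x{\left(h,t \right)} = -1$ ($x{\left(h,t \right)} = 3 - \left(5 - \frac{1}{-6 + 7}\right) = 3 - \left(5 - 1^{-1}\right) = 3 + \left(1 - 5\right) = 3 - 4 = -1$)
$\sqrt{220043 + \left(26 + \left(x{\left(l{\left(6,-4 \right)},10 \right)} - 26\right)\right)^{2}} = \sqrt{220043 + \left(26 - 27\right)^{2}} = \sqrt{220043 + \left(-1\right)^{2}} = \sqrt{220043 + 1} = \sqrt{220044} = 2 \sqrt{55011}$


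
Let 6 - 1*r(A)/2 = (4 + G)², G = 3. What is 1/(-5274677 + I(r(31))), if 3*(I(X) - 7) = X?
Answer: -3/15824096 ≈ -1.8958e-7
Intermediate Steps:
r(A) = -86 (r(A) = 12 - 2*(4 + 3)² = 12 - 2*7² = 12 - 2*49 = 12 - 98 = -86)
I(X) = 7 + X/3
1/(-5274677 + I(r(31))) = 1/(-5274677 + (7 + (⅓)*(-86))) = 1/(-5274677 + (7 - 86/3)) = 1/(-5274677 - 65/3) = 1/(-15824096/3) = -3/15824096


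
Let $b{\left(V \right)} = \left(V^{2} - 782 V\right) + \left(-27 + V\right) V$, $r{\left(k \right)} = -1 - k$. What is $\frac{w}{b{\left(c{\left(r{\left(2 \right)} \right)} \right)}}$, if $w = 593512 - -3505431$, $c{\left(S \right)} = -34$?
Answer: $\frac{4098943}{29818} \approx 137.47$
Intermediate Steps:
$w = 4098943$ ($w = 593512 + 3505431 = 4098943$)
$b{\left(V \right)} = V^{2} - 782 V + V \left(-27 + V\right)$ ($b{\left(V \right)} = \left(V^{2} - 782 V\right) + V \left(-27 + V\right) = V^{2} - 782 V + V \left(-27 + V\right)$)
$\frac{w}{b{\left(c{\left(r{\left(2 \right)} \right)} \right)}} = \frac{4098943}{\left(-34\right) \left(-809 + 2 \left(-34\right)\right)} = \frac{4098943}{\left(-34\right) \left(-809 - 68\right)} = \frac{4098943}{\left(-34\right) \left(-877\right)} = \frac{4098943}{29818}$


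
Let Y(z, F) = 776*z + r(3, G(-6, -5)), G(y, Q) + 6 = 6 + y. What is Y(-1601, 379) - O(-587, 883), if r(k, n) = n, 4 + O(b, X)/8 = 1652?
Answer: -1255566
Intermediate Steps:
O(b, X) = 13184 (O(b, X) = -32 + 8*1652 = -32 + 13216 = 13184)
G(y, Q) = y (G(y, Q) = -6 + (6 + y) = y)
Y(z, F) = -6 + 776*z (Y(z, F) = 776*z - 6 = -6 + 776*z)
Y(-1601, 379) - O(-587, 883) = (-6 + 776*(-1601)) - 1*13184 = (-6 - 1242376) - 13184 = -1242382 - 13184 = -1255566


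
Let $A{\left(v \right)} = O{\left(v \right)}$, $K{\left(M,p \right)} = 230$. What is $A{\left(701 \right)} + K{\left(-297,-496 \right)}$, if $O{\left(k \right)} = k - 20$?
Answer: $911$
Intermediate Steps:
$O{\left(k \right)} = -20 + k$
$A{\left(v \right)} = -20 + v$
$A{\left(701 \right)} + K{\left(-297,-496 \right)} = \left(-20 + 701\right) + 230 = 681 + 230 = 911$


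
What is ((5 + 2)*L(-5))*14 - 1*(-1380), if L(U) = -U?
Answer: 1870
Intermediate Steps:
((5 + 2)*L(-5))*14 - 1*(-1380) = ((5 + 2)*(-1*(-5)))*14 - 1*(-1380) = (7*5)*14 + 1380 = 35*14 + 1380 = 490 + 1380 = 1870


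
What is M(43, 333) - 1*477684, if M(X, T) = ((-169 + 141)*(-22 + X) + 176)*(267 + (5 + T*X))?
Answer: -6489176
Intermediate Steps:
M(X, T) = (272 + T*X)*(792 - 28*X) (M(X, T) = (-28*(-22 + X) + 176)*(272 + T*X) = ((616 - 28*X) + 176)*(272 + T*X) = (792 - 28*X)*(272 + T*X) = (272 + T*X)*(792 - 28*X))
M(43, 333) - 1*477684 = (215424 - 7616*43 - 28*333*43² + 792*333*43) - 1*477684 = (215424 - 327488 - 28*333*1849 + 11340648) - 477684 = (215424 - 327488 - 17240076 + 11340648) - 477684 = -6011492 - 477684 = -6489176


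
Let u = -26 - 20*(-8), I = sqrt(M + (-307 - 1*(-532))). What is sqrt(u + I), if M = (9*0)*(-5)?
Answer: sqrt(149) ≈ 12.207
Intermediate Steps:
M = 0 (M = 0*(-5) = 0)
I = 15 (I = sqrt(0 + (-307 - 1*(-532))) = sqrt(0 + (-307 + 532)) = sqrt(0 + 225) = sqrt(225) = 15)
u = 134 (u = -26 + 160 = 134)
sqrt(u + I) = sqrt(134 + 15) = sqrt(149)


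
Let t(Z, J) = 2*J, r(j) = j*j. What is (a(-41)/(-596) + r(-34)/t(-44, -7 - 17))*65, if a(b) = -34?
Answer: -2792335/1788 ≈ -1561.7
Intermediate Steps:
r(j) = j²
(a(-41)/(-596) + r(-34)/t(-44, -7 - 17))*65 = (-34/(-596) + (-34)²/((2*(-7 - 17))))*65 = (-34*(-1/596) + 1156/((2*(-24))))*65 = (17/298 + 1156/(-48))*65 = (17/298 + 1156*(-1/48))*65 = (17/298 - 289/12)*65 = -42959/1788*65 = -2792335/1788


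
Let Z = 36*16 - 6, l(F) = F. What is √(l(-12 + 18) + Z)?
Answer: 24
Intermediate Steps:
Z = 570 (Z = 576 - 6 = 570)
√(l(-12 + 18) + Z) = √((-12 + 18) + 570) = √(6 + 570) = √576 = 24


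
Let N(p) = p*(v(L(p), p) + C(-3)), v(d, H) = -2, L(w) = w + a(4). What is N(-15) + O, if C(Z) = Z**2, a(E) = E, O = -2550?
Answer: -2655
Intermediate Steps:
L(w) = 4 + w (L(w) = w + 4 = 4 + w)
N(p) = 7*p (N(p) = p*(-2 + (-3)**2) = p*(-2 + 9) = p*7 = 7*p)
N(-15) + O = 7*(-15) - 2550 = -105 - 2550 = -2655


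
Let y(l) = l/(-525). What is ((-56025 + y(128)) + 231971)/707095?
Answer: 92371522/371224875 ≈ 0.24883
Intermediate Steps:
y(l) = -l/525 (y(l) = l*(-1/525) = -l/525)
((-56025 + y(128)) + 231971)/707095 = ((-56025 - 1/525*128) + 231971)/707095 = ((-56025 - 128/525) + 231971)*(1/707095) = (-29413253/525 + 231971)*(1/707095) = (92371522/525)*(1/707095) = 92371522/371224875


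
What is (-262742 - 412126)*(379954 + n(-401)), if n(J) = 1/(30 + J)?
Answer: -95131372667844/371 ≈ -2.5642e+11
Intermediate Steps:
(-262742 - 412126)*(379954 + n(-401)) = (-262742 - 412126)*(379954 + 1/(30 - 401)) = -674868*(379954 + 1/(-371)) = -674868*(379954 - 1/371) = -674868*140962933/371 = -95131372667844/371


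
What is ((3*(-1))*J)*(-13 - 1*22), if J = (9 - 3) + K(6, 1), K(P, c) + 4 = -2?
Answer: 0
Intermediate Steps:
K(P, c) = -6 (K(P, c) = -4 - 2 = -6)
J = 0 (J = (9 - 3) - 6 = 6 - 6 = 0)
((3*(-1))*J)*(-13 - 1*22) = ((3*(-1))*0)*(-13 - 1*22) = (-3*0)*(-13 - 22) = 0*(-35) = 0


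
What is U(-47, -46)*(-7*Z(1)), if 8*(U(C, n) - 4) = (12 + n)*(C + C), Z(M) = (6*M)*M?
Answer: -16947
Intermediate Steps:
Z(M) = 6*M**2
U(C, n) = 4 + C*(12 + n)/4 (U(C, n) = 4 + ((12 + n)*(C + C))/8 = 4 + ((12 + n)*(2*C))/8 = 4 + (2*C*(12 + n))/8 = 4 + C*(12 + n)/4)
U(-47, -46)*(-7*Z(1)) = (4 + 3*(-47) + (1/4)*(-47)*(-46))*(-42*1**2) = (4 - 141 + 1081/2)*(-42) = 807*(-7*6)/2 = (807/2)*(-42) = -16947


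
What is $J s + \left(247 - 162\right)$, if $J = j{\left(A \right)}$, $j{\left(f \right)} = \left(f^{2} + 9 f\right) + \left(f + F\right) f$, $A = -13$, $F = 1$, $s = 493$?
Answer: $102629$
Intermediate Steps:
$j{\left(f \right)} = f^{2} + 9 f + f \left(1 + f\right)$ ($j{\left(f \right)} = \left(f^{2} + 9 f\right) + \left(f + 1\right) f = \left(f^{2} + 9 f\right) + \left(1 + f\right) f = \left(f^{2} + 9 f\right) + f \left(1 + f\right) = f^{2} + 9 f + f \left(1 + f\right)$)
$J = 208$ ($J = 2 \left(-13\right) \left(5 - 13\right) = 2 \left(-13\right) \left(-8\right) = 208$)
$J s + \left(247 - 162\right) = 208 \cdot 493 + \left(247 - 162\right) = 102544 + \left(247 - 162\right) = 102544 + 85 = 102629$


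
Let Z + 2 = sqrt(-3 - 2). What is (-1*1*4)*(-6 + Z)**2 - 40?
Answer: -276 + 64*I*sqrt(5) ≈ -276.0 + 143.11*I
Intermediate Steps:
Z = -2 + I*sqrt(5) (Z = -2 + sqrt(-3 - 2) = -2 + sqrt(-5) = -2 + I*sqrt(5) ≈ -2.0 + 2.2361*I)
(-1*1*4)*(-6 + Z)**2 - 40 = (-1*1*4)*(-6 + (-2 + I*sqrt(5)))**2 - 40 = (-1*4)*(-8 + I*sqrt(5))**2 - 40 = -4*(-8 + I*sqrt(5))**2 - 40 = -40 - 4*(-8 + I*sqrt(5))**2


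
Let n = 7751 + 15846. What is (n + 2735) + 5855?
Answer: 32187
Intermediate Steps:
n = 23597
(n + 2735) + 5855 = (23597 + 2735) + 5855 = 26332 + 5855 = 32187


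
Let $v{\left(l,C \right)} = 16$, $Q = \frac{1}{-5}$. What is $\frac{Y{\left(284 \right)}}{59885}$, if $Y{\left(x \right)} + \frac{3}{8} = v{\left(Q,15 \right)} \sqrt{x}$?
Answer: $- \frac{3}{479080} + \frac{32 \sqrt{71}}{59885} \approx 0.0044963$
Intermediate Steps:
$Q = - \frac{1}{5} \approx -0.2$
$Y{\left(x \right)} = - \frac{3}{8} + 16 \sqrt{x}$
$\frac{Y{\left(284 \right)}}{59885} = \frac{- \frac{3}{8} + 16 \sqrt{284}}{59885} = \left(- \frac{3}{8} + 16 \cdot 2 \sqrt{71}\right) \frac{1}{59885} = \left(- \frac{3}{8} + 32 \sqrt{71}\right) \frac{1}{59885} = - \frac{3}{479080} + \frac{32 \sqrt{71}}{59885}$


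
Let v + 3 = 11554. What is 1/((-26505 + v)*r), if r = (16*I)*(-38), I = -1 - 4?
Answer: -1/45460160 ≈ -2.1997e-8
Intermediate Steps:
I = -5
v = 11551 (v = -3 + 11554 = 11551)
r = 3040 (r = (16*(-5))*(-38) = -80*(-38) = 3040)
1/((-26505 + v)*r) = 1/((-26505 + 11551)*3040) = (1/3040)/(-14954) = -1/14954*1/3040 = -1/45460160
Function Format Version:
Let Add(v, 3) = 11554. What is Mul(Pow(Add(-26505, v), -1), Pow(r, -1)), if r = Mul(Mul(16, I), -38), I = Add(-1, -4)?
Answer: Rational(-1, 45460160) ≈ -2.1997e-8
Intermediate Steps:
I = -5
v = 11551 (v = Add(-3, 11554) = 11551)
r = 3040 (r = Mul(Mul(16, -5), -38) = Mul(-80, -38) = 3040)
Mul(Pow(Add(-26505, v), -1), Pow(r, -1)) = Mul(Pow(Add(-26505, 11551), -1), Pow(3040, -1)) = Mul(Pow(-14954, -1), Rational(1, 3040)) = Mul(Rational(-1, 14954), Rational(1, 3040)) = Rational(-1, 45460160)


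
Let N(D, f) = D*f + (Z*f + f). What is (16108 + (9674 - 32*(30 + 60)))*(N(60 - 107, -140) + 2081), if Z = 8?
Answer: 169497702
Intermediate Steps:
N(D, f) = 9*f + D*f (N(D, f) = D*f + (8*f + f) = D*f + 9*f = 9*f + D*f)
(16108 + (9674 - 32*(30 + 60)))*(N(60 - 107, -140) + 2081) = (16108 + (9674 - 32*(30 + 60)))*(-140*(9 + (60 - 107)) + 2081) = (16108 + (9674 - 32*90))*(-140*(9 - 47) + 2081) = (16108 + (9674 - 1*2880))*(-140*(-38) + 2081) = (16108 + (9674 - 2880))*(5320 + 2081) = (16108 + 6794)*7401 = 22902*7401 = 169497702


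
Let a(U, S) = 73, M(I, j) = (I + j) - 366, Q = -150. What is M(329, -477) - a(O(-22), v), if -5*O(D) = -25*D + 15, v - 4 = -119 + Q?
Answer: -587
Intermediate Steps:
M(I, j) = -366 + I + j
v = -265 (v = 4 + (-119 - 150) = 4 - 269 = -265)
O(D) = -3 + 5*D (O(D) = -(-25*D + 15)/5 = -(15 - 25*D)/5 = -3 + 5*D)
M(329, -477) - a(O(-22), v) = (-366 + 329 - 477) - 1*73 = -514 - 73 = -587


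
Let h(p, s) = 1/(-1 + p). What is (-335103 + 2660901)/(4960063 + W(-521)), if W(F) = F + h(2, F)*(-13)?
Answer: 2325798/4959529 ≈ 0.46896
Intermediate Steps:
W(F) = -13 + F (W(F) = F - 13/(-1 + 2) = F - 13/1 = F + 1*(-13) = F - 13 = -13 + F)
(-335103 + 2660901)/(4960063 + W(-521)) = (-335103 + 2660901)/(4960063 + (-13 - 521)) = 2325798/(4960063 - 534) = 2325798/4959529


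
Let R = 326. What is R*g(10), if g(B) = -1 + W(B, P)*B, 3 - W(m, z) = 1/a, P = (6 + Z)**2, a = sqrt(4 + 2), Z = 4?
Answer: 9454 - 1630*sqrt(6)/3 ≈ 8123.1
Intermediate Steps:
a = sqrt(6) ≈ 2.4495
P = 100 (P = (6 + 4)**2 = 10**2 = 100)
W(m, z) = 3 - sqrt(6)/6 (W(m, z) = 3 - 1/(sqrt(6)) = 3 - sqrt(6)/6)
g(B) = -1 + B*(3 - sqrt(6)/6) (g(B) = -1 + (3 - sqrt(6)/6)*B = -1 + B*(3 - sqrt(6)/6))
R*g(10) = 326*(-1 + (1/6)*10*(18 - sqrt(6))) = 326*(-1 + (30 - 5*sqrt(6)/3)) = 326*(29 - 5*sqrt(6)/3) = 9454 - 1630*sqrt(6)/3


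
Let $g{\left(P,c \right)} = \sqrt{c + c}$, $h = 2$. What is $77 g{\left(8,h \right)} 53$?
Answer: $8162$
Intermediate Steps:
$g{\left(P,c \right)} = \sqrt{2} \sqrt{c}$ ($g{\left(P,c \right)} = \sqrt{2 c} = \sqrt{2} \sqrt{c}$)
$77 g{\left(8,h \right)} 53 = 77 \sqrt{2} \sqrt{2} \cdot 53 = 77 \cdot 2 \cdot 53 = 154 \cdot 53 = 8162$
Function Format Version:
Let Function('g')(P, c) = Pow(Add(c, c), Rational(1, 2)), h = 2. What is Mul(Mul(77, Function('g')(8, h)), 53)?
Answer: 8162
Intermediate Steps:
Function('g')(P, c) = Mul(Pow(2, Rational(1, 2)), Pow(c, Rational(1, 2))) (Function('g')(P, c) = Pow(Mul(2, c), Rational(1, 2)) = Mul(Pow(2, Rational(1, 2)), Pow(c, Rational(1, 2))))
Mul(Mul(77, Function('g')(8, h)), 53) = Mul(Mul(77, Mul(Pow(2, Rational(1, 2)), Pow(2, Rational(1, 2)))), 53) = Mul(Mul(77, 2), 53) = Mul(154, 53) = 8162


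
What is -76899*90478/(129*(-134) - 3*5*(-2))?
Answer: 1159611287/2876 ≈ 4.0320e+5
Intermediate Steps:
-76899*90478/(129*(-134) - 3*5*(-2)) = -76899*90478/(-17286 - 15*(-2)) = -76899*90478/(-17286 + 30) = -76899/((-17256*1/90478)) = -76899/(-8628/45239) = -76899*(-45239/8628) = 1159611287/2876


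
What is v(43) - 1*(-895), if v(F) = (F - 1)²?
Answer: 2659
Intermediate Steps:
v(F) = (-1 + F)²
v(43) - 1*(-895) = (-1 + 43)² - 1*(-895) = 42² + 895 = 1764 + 895 = 2659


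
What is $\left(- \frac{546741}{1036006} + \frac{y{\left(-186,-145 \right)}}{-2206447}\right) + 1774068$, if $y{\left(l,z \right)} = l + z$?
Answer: $\frac{4055327229296233135}{2285892330682} \approx 1.7741 \cdot 10^{6}$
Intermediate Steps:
$\left(- \frac{546741}{1036006} + \frac{y{\left(-186,-145 \right)}}{-2206447}\right) + 1774068 = \left(- \frac{546741}{1036006} + \frac{-186 - 145}{-2206447}\right) + 1774068 = \left(\left(-546741\right) \frac{1}{1036006} - - \frac{331}{2206447}\right) + 1774068 = \left(- \frac{546741}{1036006} + \frac{331}{2206447}\right) + 1774068 = - \frac{1206012121241}{2285892330682} + 1774068 = \frac{4055327229296233135}{2285892330682}$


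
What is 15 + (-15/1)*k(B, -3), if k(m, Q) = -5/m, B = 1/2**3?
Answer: 615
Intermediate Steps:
B = 1/8 ≈ 0.12500
15 + (-15/1)*k(B, -3) = 15 + (-15/1)*(-5/1/8) = 15 + (-15*1)*(-5*8) = 15 - 15*(-40) = 15 + 600 = 615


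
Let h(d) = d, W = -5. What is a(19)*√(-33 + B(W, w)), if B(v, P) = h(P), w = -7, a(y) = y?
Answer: 38*I*√10 ≈ 120.17*I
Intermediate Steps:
B(v, P) = P
a(19)*√(-33 + B(W, w)) = 19*√(-33 - 7) = 19*√(-40) = 19*(2*I*√10) = 38*I*√10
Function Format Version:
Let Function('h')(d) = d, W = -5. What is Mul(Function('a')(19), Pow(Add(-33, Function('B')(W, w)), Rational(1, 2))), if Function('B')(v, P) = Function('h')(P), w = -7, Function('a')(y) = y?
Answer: Mul(38, I, Pow(10, Rational(1, 2))) ≈ Mul(120.17, I)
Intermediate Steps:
Function('B')(v, P) = P
Mul(Function('a')(19), Pow(Add(-33, Function('B')(W, w)), Rational(1, 2))) = Mul(19, Pow(Add(-33, -7), Rational(1, 2))) = Mul(19, Pow(-40, Rational(1, 2))) = Mul(19, Mul(2, I, Pow(10, Rational(1, 2)))) = Mul(38, I, Pow(10, Rational(1, 2)))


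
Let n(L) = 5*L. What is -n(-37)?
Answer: 185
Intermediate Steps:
-n(-37) = -5*(-37) = -1*(-185) = 185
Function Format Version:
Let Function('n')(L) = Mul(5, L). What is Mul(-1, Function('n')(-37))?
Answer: 185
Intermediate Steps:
Mul(-1, Function('n')(-37)) = Mul(-1, Mul(5, -37)) = Mul(-1, -185) = 185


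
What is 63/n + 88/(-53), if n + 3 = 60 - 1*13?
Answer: -533/2332 ≈ -0.22856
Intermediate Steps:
n = 44 (n = -3 + (60 - 1*13) = -3 + (60 - 13) = -3 + 47 = 44)
63/n + 88/(-53) = 63/44 + 88/(-53) = 63*(1/44) + 88*(-1/53) = 63/44 - 88/53 = -533/2332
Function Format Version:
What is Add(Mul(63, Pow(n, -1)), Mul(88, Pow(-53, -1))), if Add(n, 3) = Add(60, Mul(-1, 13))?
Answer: Rational(-533, 2332) ≈ -0.22856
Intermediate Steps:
n = 44 (n = Add(-3, Add(60, Mul(-1, 13))) = Add(-3, Add(60, -13)) = Add(-3, 47) = 44)
Add(Mul(63, Pow(n, -1)), Mul(88, Pow(-53, -1))) = Add(Mul(63, Pow(44, -1)), Mul(88, Pow(-53, -1))) = Add(Mul(63, Rational(1, 44)), Mul(88, Rational(-1, 53))) = Add(Rational(63, 44), Rational(-88, 53)) = Rational(-533, 2332)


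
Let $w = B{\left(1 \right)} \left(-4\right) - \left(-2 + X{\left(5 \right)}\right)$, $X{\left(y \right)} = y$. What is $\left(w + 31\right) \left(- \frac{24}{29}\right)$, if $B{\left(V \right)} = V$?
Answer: $- \frac{576}{29} \approx -19.862$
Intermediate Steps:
$w = -7$ ($w = 1 \left(-4\right) + \left(2 - 5\right) = -4 + \left(2 - 5\right) = -4 - 3 = -7$)
$\left(w + 31\right) \left(- \frac{24}{29}\right) = \left(-7 + 31\right) \left(- \frac{24}{29}\right) = 24 \left(\left(-24\right) \frac{1}{29}\right) = 24 \left(- \frac{24}{29}\right) = - \frac{576}{29}$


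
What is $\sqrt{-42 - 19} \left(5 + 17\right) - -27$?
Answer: $27 + 22 i \sqrt{61} \approx 27.0 + 171.83 i$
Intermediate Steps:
$\sqrt{-42 - 19} \left(5 + 17\right) - -27 = \sqrt{-42 - 19} \cdot 22 + \left(-51 + 78\right) = \sqrt{-61} \cdot 22 + 27 = i \sqrt{61} \cdot 22 + 27 = 22 i \sqrt{61} + 27 = 27 + 22 i \sqrt{61}$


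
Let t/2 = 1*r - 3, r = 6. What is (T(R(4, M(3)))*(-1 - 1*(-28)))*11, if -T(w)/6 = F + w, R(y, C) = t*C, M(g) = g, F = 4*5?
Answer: -67716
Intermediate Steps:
F = 20
t = 6 (t = 2*(1*6 - 3) = 2*(6 - 3) = 2*3 = 6)
R(y, C) = 6*C
T(w) = -120 - 6*w (T(w) = -6*(20 + w) = -120 - 6*w)
(T(R(4, M(3)))*(-1 - 1*(-28)))*11 = ((-120 - 36*3)*(-1 - 1*(-28)))*11 = ((-120 - 6*18)*(-1 + 28))*11 = ((-120 - 108)*27)*11 = -228*27*11 = -6156*11 = -67716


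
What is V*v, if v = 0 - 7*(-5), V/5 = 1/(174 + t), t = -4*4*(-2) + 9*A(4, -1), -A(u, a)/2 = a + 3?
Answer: 35/34 ≈ 1.0294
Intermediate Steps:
A(u, a) = -6 - 2*a (A(u, a) = -2*(a + 3) = -2*(3 + a) = -6 - 2*a)
t = -4 (t = -4*4*(-2) + 9*(-6 - 2*(-1)) = -16*(-2) + 9*(-6 + 2) = 32 + 9*(-4) = 32 - 36 = -4)
V = 1/34 (V = 5/(174 - 4) = 5/170 = 5*(1/170) = 1/34 ≈ 0.029412)
v = 35 (v = 0 + 35 = 35)
V*v = (1/34)*35 = 35/34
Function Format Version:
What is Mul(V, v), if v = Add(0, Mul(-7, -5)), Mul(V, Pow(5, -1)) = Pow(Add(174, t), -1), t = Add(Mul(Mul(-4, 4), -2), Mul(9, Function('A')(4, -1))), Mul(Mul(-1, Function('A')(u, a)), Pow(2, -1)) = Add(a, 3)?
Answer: Rational(35, 34) ≈ 1.0294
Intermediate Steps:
Function('A')(u, a) = Add(-6, Mul(-2, a)) (Function('A')(u, a) = Mul(-2, Add(a, 3)) = Mul(-2, Add(3, a)) = Add(-6, Mul(-2, a)))
t = -4 (t = Add(Mul(Mul(-4, 4), -2), Mul(9, Add(-6, Mul(-2, -1)))) = Add(Mul(-16, -2), Mul(9, Add(-6, 2))) = Add(32, Mul(9, -4)) = Add(32, -36) = -4)
V = Rational(1, 34) (V = Mul(5, Pow(Add(174, -4), -1)) = Mul(5, Pow(170, -1)) = Mul(5, Rational(1, 170)) = Rational(1, 34) ≈ 0.029412)
v = 35 (v = Add(0, 35) = 35)
Mul(V, v) = Mul(Rational(1, 34), 35) = Rational(35, 34)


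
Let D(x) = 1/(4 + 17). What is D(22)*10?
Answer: 10/21 ≈ 0.47619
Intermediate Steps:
D(x) = 1/21
D(22)*10 = (1/21)*10 = 10/21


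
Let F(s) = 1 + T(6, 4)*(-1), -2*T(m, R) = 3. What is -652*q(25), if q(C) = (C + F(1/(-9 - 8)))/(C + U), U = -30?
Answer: 3586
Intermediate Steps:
T(m, R) = -3/2 (T(m, R) = -1/2*3 = -3/2)
F(s) = 5/2 (F(s) = 1 - 3/2*(-1) = 1 + 3/2 = 5/2)
q(C) = (5/2 + C)/(-30 + C) (q(C) = (C + 5/2)/(C - 30) = (5/2 + C)/(-30 + C))
-652*q(25) = -652*(5/2 + 25)/(-30 + 25) = -652*55/((-5)*2) = -(-652)*55/(5*2) = -652*(-11/2) = 3586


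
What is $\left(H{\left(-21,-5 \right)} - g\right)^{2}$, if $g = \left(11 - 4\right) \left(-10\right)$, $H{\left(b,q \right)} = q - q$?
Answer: $4900$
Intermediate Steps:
$H{\left(b,q \right)} = 0$
$g = -70$ ($g = 7 \left(-10\right) = -70$)
$\left(H{\left(-21,-5 \right)} - g\right)^{2} = \left(0 - -70\right)^{2} = \left(0 + 70\right)^{2} = 70^{2} = 4900$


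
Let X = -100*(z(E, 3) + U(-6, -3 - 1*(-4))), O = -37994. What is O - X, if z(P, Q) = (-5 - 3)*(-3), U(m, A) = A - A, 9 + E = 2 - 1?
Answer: -35594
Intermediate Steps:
E = -8 (E = -9 + (2 - 1) = -9 + 1 = -8)
U(m, A) = 0
z(P, Q) = 24 (z(P, Q) = -8*(-3) = 24)
X = -2400 (X = -100*(24 + 0) = -100*24 = -2400)
O - X = -37994 - 1*(-2400) = -37994 + 2400 = -35594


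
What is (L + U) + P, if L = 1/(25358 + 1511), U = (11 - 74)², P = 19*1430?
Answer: 836673792/26869 ≈ 31139.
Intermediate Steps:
P = 27170
U = 3969 (U = (-63)² = 3969)
L = 1/26869 ≈ 3.7218e-5
(L + U) + P = (1/26869 + 3969) + 27170 = 106643062/26869 + 27170 = 836673792/26869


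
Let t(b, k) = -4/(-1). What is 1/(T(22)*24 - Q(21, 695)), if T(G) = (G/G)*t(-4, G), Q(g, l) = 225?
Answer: -1/129 ≈ -0.0077519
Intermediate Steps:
t(b, k) = 4 (t(b, k) = -4*(-1) = 4)
T(G) = 4 (T(G) = (G/G)*4 = 1*4 = 4)
1/(T(22)*24 - Q(21, 695)) = 1/(4*24 - 1*225) = 1/(96 - 225) = 1/(-129) = -1/129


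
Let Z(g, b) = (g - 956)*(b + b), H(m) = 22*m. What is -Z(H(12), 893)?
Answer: 1235912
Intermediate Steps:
Z(g, b) = 2*b*(-956 + g) (Z(g, b) = (-956 + g)*(2*b) = 2*b*(-956 + g))
-Z(H(12), 893) = -2*893*(-956 + 22*12) = -2*893*(-956 + 264) = -2*893*(-692) = -1*(-1235912) = 1235912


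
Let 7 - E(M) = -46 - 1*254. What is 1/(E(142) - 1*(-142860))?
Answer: 1/143167 ≈ 6.9848e-6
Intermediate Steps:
E(M) = 307 (E(M) = 7 - (-46 - 1*254) = 7 - (-46 - 254) = 7 - 1*(-300) = 7 + 300 = 307)
1/(E(142) - 1*(-142860)) = 1/(307 - 1*(-142860)) = 1/(307 + 142860) = 1/143167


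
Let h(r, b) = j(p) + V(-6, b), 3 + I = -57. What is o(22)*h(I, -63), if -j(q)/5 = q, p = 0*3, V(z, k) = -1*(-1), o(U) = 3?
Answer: 3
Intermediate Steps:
V(z, k) = 1
p = 0
j(q) = -5*q
I = -60 (I = -3 - 57 = -60)
h(r, b) = 1 (h(r, b) = -5*0 + 1 = 0 + 1 = 1)
o(22)*h(I, -63) = 3*1 = 3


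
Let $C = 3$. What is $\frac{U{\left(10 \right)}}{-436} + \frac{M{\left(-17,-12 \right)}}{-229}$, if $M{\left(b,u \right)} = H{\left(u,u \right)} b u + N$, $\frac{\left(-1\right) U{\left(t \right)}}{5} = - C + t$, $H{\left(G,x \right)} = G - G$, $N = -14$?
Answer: $\frac{14119}{99844} \approx 0.14141$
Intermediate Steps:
$H{\left(G,x \right)} = 0$
$U{\left(t \right)} = 15 - 5 t$ ($U{\left(t \right)} = - 5 \left(\left(-1\right) 3 + t\right) = - 5 \left(-3 + t\right) = 15 - 5 t$)
$M{\left(b,u \right)} = -14$ ($M{\left(b,u \right)} = 0 b u - 14 = 0 u - 14 = 0 - 14 = -14$)
$\frac{U{\left(10 \right)}}{-436} + \frac{M{\left(-17,-12 \right)}}{-229} = \frac{15 - 50}{-436} - \frac{14}{-229} = \left(15 - 50\right) \left(- \frac{1}{436}\right) - - \frac{14}{229} = \left(-35\right) \left(- \frac{1}{436}\right) + \frac{14}{229} = \frac{35}{436} + \frac{14}{229} = \frac{14119}{99844}$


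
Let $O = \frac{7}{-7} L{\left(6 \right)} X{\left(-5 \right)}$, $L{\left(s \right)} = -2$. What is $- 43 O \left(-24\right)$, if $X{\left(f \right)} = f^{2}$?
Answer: $51600$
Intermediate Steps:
$O = 50$ ($O = \frac{7}{-7} \left(- 2 \left(-5\right)^{2}\right) = 7 \left(- \frac{1}{7}\right) \left(\left(-2\right) 25\right) = \left(-1\right) \left(-50\right) = 50$)
$- 43 O \left(-24\right) = \left(-43\right) 50 \left(-24\right) = \left(-2150\right) \left(-24\right) = 51600$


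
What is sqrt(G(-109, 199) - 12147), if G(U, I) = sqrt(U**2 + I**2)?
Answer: sqrt(-12147 + sqrt(51482)) ≈ 109.18*I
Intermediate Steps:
G(U, I) = sqrt(I**2 + U**2)
sqrt(G(-109, 199) - 12147) = sqrt(sqrt(199**2 + (-109)**2) - 12147) = sqrt(sqrt(39601 + 11881) - 12147) = sqrt(sqrt(51482) - 12147) = sqrt(-12147 + sqrt(51482))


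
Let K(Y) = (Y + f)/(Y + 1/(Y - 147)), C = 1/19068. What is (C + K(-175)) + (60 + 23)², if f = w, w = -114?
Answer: 7404010965947/1074500868 ≈ 6890.6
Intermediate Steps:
C = 1/19068 ≈ 5.2444e-5
f = -114
K(Y) = (-114 + Y)/(Y + 1/(-147 + Y)) (K(Y) = (Y - 114)/(Y + 1/(Y - 147)) = (-114 + Y)/(Y + 1/(-147 + Y)))
(C + K(-175)) + (60 + 23)² = (1/19068 + (16758 + (-175)² - 261*(-175))/(1 + (-175)² - 147*(-175))) + (60 + 23)² = (1/19068 + (16758 + 30625 + 45675)/(1 + 30625 + 25725)) + 83² = (1/19068 + 93058/56351) + 6889 = 1774486295/1074500868 + 6889 = 7404010965947/1074500868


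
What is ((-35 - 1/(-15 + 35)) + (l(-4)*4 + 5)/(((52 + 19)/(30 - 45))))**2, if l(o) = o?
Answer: 2159553841/2016400 ≈ 1071.0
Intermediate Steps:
((-35 - 1/(-15 + 35)) + (l(-4)*4 + 5)/(((52 + 19)/(30 - 45))))**2 = ((-35 - 1/(-15 + 35)) + (-4*4 + 5)/(((52 + 19)/(30 - 45))))**2 = ((-35 - 1/20) + (-16 + 5)/((71/(-15))))**2 = ((-35 - 1*1/20) - 11/(71*(-1/15)))**2 = ((-35 - 1/20) - 11/(-71/15))**2 = (-701/20 - 11*(-15/71))**2 = (-701/20 + 165/71)**2 = (-46471/1420)**2 = 2159553841/2016400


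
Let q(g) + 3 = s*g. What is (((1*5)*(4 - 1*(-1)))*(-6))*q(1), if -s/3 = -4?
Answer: -1350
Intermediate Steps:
s = 12 (s = -3*(-4) = 12)
q(g) = -3 + 12*g
(((1*5)*(4 - 1*(-1)))*(-6))*q(1) = (((1*5)*(4 - 1*(-1)))*(-6))*(-3 + 12*1) = ((5*(4 + 1))*(-6))*(-3 + 12) = ((5*5)*(-6))*9 = (25*(-6))*9 = -150*9 = -1350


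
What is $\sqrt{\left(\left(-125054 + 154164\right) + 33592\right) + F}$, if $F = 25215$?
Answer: $\sqrt{87917} \approx 296.51$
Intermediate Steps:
$\sqrt{\left(\left(-125054 + 154164\right) + 33592\right) + F} = \sqrt{\left(\left(-125054 + 154164\right) + 33592\right) + 25215} = \sqrt{\left(29110 + 33592\right) + 25215} = \sqrt{62702 + 25215} = \sqrt{87917}$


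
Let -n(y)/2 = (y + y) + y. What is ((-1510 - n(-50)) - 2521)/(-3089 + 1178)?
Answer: 4331/1911 ≈ 2.2664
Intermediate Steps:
n(y) = -6*y (n(y) = -2*((y + y) + y) = -2*(2*y + y) = -6*y)
((-1510 - n(-50)) - 2521)/(-3089 + 1178) = ((-1510 - (-6)*(-50)) - 2521)/(-3089 + 1178) = ((-1510 - 1*300) - 2521)/(-1911) = ((-1510 - 300) - 2521)*(-1/1911) = (-1810 - 2521)*(-1/1911) = -4331*(-1/1911) = 4331/1911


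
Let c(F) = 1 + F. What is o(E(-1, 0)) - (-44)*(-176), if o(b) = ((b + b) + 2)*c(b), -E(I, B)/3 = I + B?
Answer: -7712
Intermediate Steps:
E(I, B) = -3*B - 3*I (E(I, B) = -3*(I + B) = -3*(B + I) = -3*B - 3*I)
o(b) = (1 + b)*(2 + 2*b) (o(b) = ((b + b) + 2)*(1 + b) = (2*b + 2)*(1 + b) = (2 + 2*b)*(1 + b) = (1 + b)*(2 + 2*b))
o(E(-1, 0)) - (-44)*(-176) = 2*(1 + (-3*0 - 3*(-1)))² - (-44)*(-176) = 2*(1 + (0 + 3))² - 1*7744 = 2*(1 + 3)² - 7744 = 2*4² - 7744 = 2*16 - 7744 = 32 - 7744 = -7712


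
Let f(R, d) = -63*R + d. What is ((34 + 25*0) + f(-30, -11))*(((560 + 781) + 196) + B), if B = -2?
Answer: 2936455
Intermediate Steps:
f(R, d) = d - 63*R
((34 + 25*0) + f(-30, -11))*(((560 + 781) + 196) + B) = ((34 + 25*0) + (-11 - 63*(-30)))*(((560 + 781) + 196) - 2) = ((34 + 0) + (-11 + 1890))*((1341 + 196) - 2) = (34 + 1879)*(1537 - 2) = 1913*1535 = 2936455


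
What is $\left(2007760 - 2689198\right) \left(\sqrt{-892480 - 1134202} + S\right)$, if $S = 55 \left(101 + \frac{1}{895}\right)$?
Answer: $- \frac{677591963928}{179} - 681438 i \sqrt{2026682} \approx -3.7854 \cdot 10^{9} - 9.7011 \cdot 10^{8} i$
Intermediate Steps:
$S = \frac{994356}{179}$ ($S = 55 \left(101 + \frac{1}{895}\right) = 55 \cdot \frac{90396}{895} = \frac{994356}{179} \approx 5555.1$)
$\left(2007760 - 2689198\right) \left(\sqrt{-892480 - 1134202} + S\right) = \left(2007760 - 2689198\right) \left(\sqrt{-892480 - 1134202} + \frac{994356}{179}\right) = - 681438 \left(\sqrt{-2026682} + \frac{994356}{179}\right) = - 681438 \left(i \sqrt{2026682} + \frac{994356}{179}\right) = - 681438 \left(\frac{994356}{179} + i \sqrt{2026682}\right) = - \frac{677591963928}{179} - 681438 i \sqrt{2026682}$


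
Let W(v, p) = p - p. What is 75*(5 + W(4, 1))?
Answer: 375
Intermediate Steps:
W(v, p) = 0
75*(5 + W(4, 1)) = 75*(5 + 0) = 75*5 = 375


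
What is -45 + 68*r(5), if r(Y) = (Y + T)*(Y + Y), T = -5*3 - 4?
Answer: -9565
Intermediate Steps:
T = -19 (T = -15 - 4 = -19)
r(Y) = 2*Y*(-19 + Y) (r(Y) = (Y - 19)*(Y + Y) = (-19 + Y)*(2*Y) = 2*Y*(-19 + Y))
-45 + 68*r(5) = -45 + 68*(2*5*(-19 + 5)) = -45 + 68*(2*5*(-14)) = -45 + 68*(-140) = -45 - 9520 = -9565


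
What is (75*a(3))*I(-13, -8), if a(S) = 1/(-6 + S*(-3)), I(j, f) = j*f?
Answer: -520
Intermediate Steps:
I(j, f) = f*j
a(S) = 1/(-6 - 3*S)
(75*a(3))*I(-13, -8) = (75*(-1/(6 + 3*3)))*(-8*(-13)) = (75*(-1/(6 + 9)))*104 = (75*(-1/15))*104 = -5*104 = -520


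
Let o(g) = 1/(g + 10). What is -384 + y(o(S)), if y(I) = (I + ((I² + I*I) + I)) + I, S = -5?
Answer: -9583/25 ≈ -383.32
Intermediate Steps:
o(g) = 1/(10 + g)
y(I) = 2*I² + 3*I (y(I) = (I + ((I² + I²) + I)) + I = (I + (2*I² + I)) + I = (I + (I + 2*I²)) + I = (2*I + 2*I²) + I = 2*I² + 3*I)
-384 + y(o(S)) = -384 + (3 + 2/(10 - 5))/(10 - 5) = -384 + (3 + 2/5)/5 = -384 + (3 + 2*(⅕))/5 = -384 + (3 + ⅖)/5 = -384 + (⅕)*(17/5) = -384 + 17/25 = -9583/25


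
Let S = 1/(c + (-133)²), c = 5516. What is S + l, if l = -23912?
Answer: -554877959/23205 ≈ -23912.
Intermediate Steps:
S = 1/23205 (S = 1/(5516 + (-133)²) = 1/(5516 + 17689) = 1/23205 ≈ 4.3094e-5)
S + l = 1/23205 - 23912 = -554877959/23205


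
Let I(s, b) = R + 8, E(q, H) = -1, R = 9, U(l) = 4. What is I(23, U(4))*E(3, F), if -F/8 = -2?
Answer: -17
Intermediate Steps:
F = 16 (F = -8*(-2) = 16)
I(s, b) = 17 (I(s, b) = 9 + 8 = 17)
I(23, U(4))*E(3, F) = 17*(-1) = -17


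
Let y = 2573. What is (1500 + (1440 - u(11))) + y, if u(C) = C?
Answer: 5502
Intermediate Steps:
(1500 + (1440 - u(11))) + y = (1500 + (1440 - 1*11)) + 2573 = (1500 + (1440 - 11)) + 2573 = (1500 + 1429) + 2573 = 2929 + 2573 = 5502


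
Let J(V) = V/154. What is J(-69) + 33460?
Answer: 5152771/154 ≈ 33460.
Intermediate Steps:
J(V) = V/154 (J(V) = V*(1/154) = V/154)
J(-69) + 33460 = (1/154)*(-69) + 33460 = -69/154 + 33460 = 5152771/154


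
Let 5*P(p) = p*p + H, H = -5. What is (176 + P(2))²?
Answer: 772641/25 ≈ 30906.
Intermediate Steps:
P(p) = -1 + p²/5 (P(p) = (p*p - 5)/5 = (p² - 5)/5 = (-5 + p²)/5 = -1 + p²/5)
(176 + P(2))² = (176 + (-1 + (⅕)*2²))² = (176 + (-1 + (⅕)*4))² = (176 + (-1 + ⅘))² = (176 - ⅕)² = (879/5)² = 772641/25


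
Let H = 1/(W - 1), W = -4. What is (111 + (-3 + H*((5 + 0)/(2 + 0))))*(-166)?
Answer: -17845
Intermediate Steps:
H = -1/5 (H = 1/(-4 - 1) = 1/(-5) = -1/5 ≈ -0.20000)
(111 + (-3 + H*((5 + 0)/(2 + 0))))*(-166) = (111 + (-3 - (5 + 0)/(5*(2 + 0))))*(-166) = (111 + (-3 - 1/2))*(-166) = (111 - 7/2)*(-166) = (215/2)*(-166) = -17845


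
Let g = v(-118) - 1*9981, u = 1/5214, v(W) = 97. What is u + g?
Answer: -51535175/5214 ≈ -9884.0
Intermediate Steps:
u = 1/5214 ≈ 0.00019179
g = -9884 (g = 97 - 1*9981 = 97 - 9981 = -9884)
u + g = 1/5214 - 9884 = -51535175/5214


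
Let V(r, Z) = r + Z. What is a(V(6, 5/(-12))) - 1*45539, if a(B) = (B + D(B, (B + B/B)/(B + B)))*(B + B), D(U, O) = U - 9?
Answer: -1638533/36 ≈ -45515.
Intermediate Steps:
D(U, O) = -9 + U
V(r, Z) = Z + r
a(B) = 2*B*(-9 + 2*B) (a(B) = (B + (-9 + B))*(B + B) = (-9 + 2*B)*(2*B) = 2*B*(-9 + 2*B))
a(V(6, 5/(-12))) - 1*45539 = 2*(5/(-12) + 6)*(-9 + 2*(5/(-12) + 6)) - 1*45539 = 2*(5*(-1/12) + 6)*(-9 + 2*(5*(-1/12) + 6)) - 45539 = 2*(-5/12 + 6)*(-9 + 2*(-5/12 + 6)) - 45539 = 2*(67/12)*(-9 + 2*(67/12)) - 45539 = 2*(67/12)*(-9 + 67/6) - 45539 = 2*(67/12)*(13/6) - 45539 = 871/36 - 45539 = -1638533/36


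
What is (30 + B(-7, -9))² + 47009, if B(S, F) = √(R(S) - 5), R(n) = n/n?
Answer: 47905 + 120*I ≈ 47905.0 + 120.0*I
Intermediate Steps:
R(n) = 1
B(S, F) = 2*I (B(S, F) = √(1 - 5) = √(-4) = 2*I)
(30 + B(-7, -9))² + 47009 = (30 + 2*I)² + 47009 = 47009 + (30 + 2*I)²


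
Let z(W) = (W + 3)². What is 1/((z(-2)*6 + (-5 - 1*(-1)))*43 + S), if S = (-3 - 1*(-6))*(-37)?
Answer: -1/25 ≈ -0.040000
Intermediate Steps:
z(W) = (3 + W)²
S = -111 (S = (-3 + 6)*(-37) = 3*(-37) = -111)
1/((z(-2)*6 + (-5 - 1*(-1)))*43 + S) = 1/(((3 - 2)²*6 + (-5 - 1*(-1)))*43 - 111) = 1/((1²*6 + (-5 + 1))*43 - 111) = 1/((1*6 - 4)*43 - 111) = 1/((6 - 4)*43 - 111) = 1/(2*43 - 111) = 1/(86 - 111) = 1/(-25) = -1/25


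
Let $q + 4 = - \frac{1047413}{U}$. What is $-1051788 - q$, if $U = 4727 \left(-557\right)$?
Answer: $- \frac{2769284160589}{2632939} \approx -1.0518 \cdot 10^{6}$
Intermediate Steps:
$U = -2632939$
$q = - \frac{9484343}{2632939}$ ($q = -4 - \frac{1047413}{-2632939} = -4 - - \frac{1047413}{2632939} = -4 + \frac{1047413}{2632939} = - \frac{9484343}{2632939} \approx -3.6022$)
$-1051788 - q = -1051788 - - \frac{9484343}{2632939} = -1051788 + \frac{9484343}{2632939} = - \frac{2769284160589}{2632939}$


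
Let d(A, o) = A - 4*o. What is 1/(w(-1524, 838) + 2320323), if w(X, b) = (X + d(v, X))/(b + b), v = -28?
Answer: 419/972216473 ≈ 4.3097e-7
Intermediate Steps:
w(X, b) = (-28 - 3*X)/(2*b) (w(X, b) = (X + (-28 - 4*X))/(b + b) = (-28 - 3*X)/((2*b)) = (-28 - 3*X)*(1/(2*b)) = (-28 - 3*X)/(2*b))
1/(w(-1524, 838) + 2320323) = 1/((½)*(-28 - 3*(-1524))/838 + 2320323) = 1/((½)*(1/838)*(-28 + 4572) + 2320323) = 1/((½)*(1/838)*4544 + 2320323) = 1/(1136/419 + 2320323) = 1/(972216473/419) = 419/972216473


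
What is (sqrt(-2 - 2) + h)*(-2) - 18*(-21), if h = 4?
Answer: 370 - 4*I ≈ 370.0 - 4.0*I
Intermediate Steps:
(sqrt(-2 - 2) + h)*(-2) - 18*(-21) = (sqrt(-2 - 2) + 4)*(-2) - 18*(-21) = (sqrt(-4) + 4)*(-2) + 378 = (2*I + 4)*(-2) + 378 = (4 + 2*I)*(-2) + 378 = (-8 - 4*I) + 378 = 370 - 4*I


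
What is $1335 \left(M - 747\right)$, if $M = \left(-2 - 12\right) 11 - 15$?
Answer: $-1222860$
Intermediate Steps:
$M = -169$ ($M = \left(-2 - 12\right) 11 - 15 = \left(-14\right) 11 - 15 = -154 - 15 = -169$)
$1335 \left(M - 747\right) = 1335 \left(-169 - 747\right) = 1335 \left(-916\right) = -1222860$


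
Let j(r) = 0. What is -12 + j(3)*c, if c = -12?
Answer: -12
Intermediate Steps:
-12 + j(3)*c = -12 + 0*(-12) = -12 + 0 = -12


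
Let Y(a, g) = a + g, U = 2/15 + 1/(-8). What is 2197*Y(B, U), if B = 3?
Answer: 793117/120 ≈ 6609.3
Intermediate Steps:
U = 1/120 (U = 2*(1/15) + 1*(-⅛) = 2/15 - ⅛ = 1/120 ≈ 0.0083333)
2197*Y(B, U) = 2197*(3 + 1/120) = 2197*(361/120) = 793117/120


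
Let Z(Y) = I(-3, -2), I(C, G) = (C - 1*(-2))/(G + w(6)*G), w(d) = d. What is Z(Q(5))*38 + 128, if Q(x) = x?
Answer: 915/7 ≈ 130.71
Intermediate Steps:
I(C, G) = (2 + C)/(7*G) (I(C, G) = (C - 1*(-2))/(G + 6*G) = (C + 2)/((7*G)) = (2 + C)*(1/(7*G)) = (2 + C)/(7*G))
Z(Y) = 1/14 (Z(Y) = (1/7)*(2 - 3)/(-2) = (1/7)*(-1/2)*(-1) = 1/14)
Z(Q(5))*38 + 128 = (1/14)*38 + 128 = 19/7 + 128 = 915/7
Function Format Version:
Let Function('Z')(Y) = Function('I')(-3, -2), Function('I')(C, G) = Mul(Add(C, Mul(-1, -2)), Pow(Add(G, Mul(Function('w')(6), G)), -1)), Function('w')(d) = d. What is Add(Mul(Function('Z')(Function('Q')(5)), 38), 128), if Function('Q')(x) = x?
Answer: Rational(915, 7) ≈ 130.71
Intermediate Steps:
Function('I')(C, G) = Mul(Rational(1, 7), Pow(G, -1), Add(2, C)) (Function('I')(C, G) = Mul(Add(C, Mul(-1, -2)), Pow(Add(G, Mul(6, G)), -1)) = Mul(Add(C, 2), Pow(Mul(7, G), -1)) = Mul(Add(2, C), Mul(Rational(1, 7), Pow(G, -1))) = Mul(Rational(1, 7), Pow(G, -1), Add(2, C)))
Function('Z')(Y) = Rational(1, 14) (Function('Z')(Y) = Mul(Rational(1, 7), Pow(-2, -1), Add(2, -3)) = Mul(Rational(1, 7), Rational(-1, 2), -1) = Rational(1, 14))
Add(Mul(Function('Z')(Function('Q')(5)), 38), 128) = Add(Mul(Rational(1, 14), 38), 128) = Add(Rational(19, 7), 128) = Rational(915, 7)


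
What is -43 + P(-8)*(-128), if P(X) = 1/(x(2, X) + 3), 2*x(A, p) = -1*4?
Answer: -171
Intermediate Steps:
x(A, p) = -2 (x(A, p) = (-1*4)/2 = (½)*(-4) = -2)
P(X) = 1 (P(X) = 1/(-2 + 3) = 1/1 = 1)
-43 + P(-8)*(-128) = -43 + 1*(-128) = -43 - 128 = -171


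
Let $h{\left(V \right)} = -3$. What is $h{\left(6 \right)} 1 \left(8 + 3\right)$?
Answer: $-33$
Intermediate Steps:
$h{\left(6 \right)} 1 \left(8 + 3\right) = \left(-3\right) 1 \left(8 + 3\right) = \left(-3\right) 11 = -33$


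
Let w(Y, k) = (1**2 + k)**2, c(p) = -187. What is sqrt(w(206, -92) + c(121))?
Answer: sqrt(8094) ≈ 89.967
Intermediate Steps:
w(Y, k) = (1 + k)**2
sqrt(w(206, -92) + c(121)) = sqrt((1 - 92)**2 - 187) = sqrt((-91)**2 - 187) = sqrt(8281 - 187) = sqrt(8094)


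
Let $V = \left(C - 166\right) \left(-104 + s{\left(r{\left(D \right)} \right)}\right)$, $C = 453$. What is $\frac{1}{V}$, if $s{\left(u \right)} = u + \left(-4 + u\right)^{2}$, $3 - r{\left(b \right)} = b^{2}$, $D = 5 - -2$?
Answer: $\frac{1}{674450} \approx 1.4827 \cdot 10^{-6}$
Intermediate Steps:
$D = 7$ ($D = 5 + 2 = 7$)
$r{\left(b \right)} = 3 - b^{2}$
$V = 674450$ ($V = \left(453 - 166\right) \left(-104 + \left(\left(3 - 7^{2}\right) + \left(-4 + \left(3 - 7^{2}\right)\right)^{2}\right)\right) = 287 \left(-104 + \left(\left(3 - 49\right) + \left(-4 + \left(3 - 49\right)\right)^{2}\right)\right) = 287 \left(-104 - \left(46 - \left(-4 - 46\right)^{2}\right)\right) = 287 \left(-104 - \left(46 - \left(-50\right)^{2}\right)\right) = 287 \left(-104 + \left(-46 + 2500\right)\right) = 287 \left(-104 + 2454\right) = 287 \cdot 2350 = 674450$)
$\frac{1}{V} = \frac{1}{674450}$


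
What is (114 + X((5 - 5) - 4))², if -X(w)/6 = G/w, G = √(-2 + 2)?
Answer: 12996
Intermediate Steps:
G = 0 (G = √0 = 0)
X(w) = 0 (X(w) = -0/w = -6*0 = 0)
(114 + X((5 - 5) - 4))² = (114 + 0)² = 114² = 12996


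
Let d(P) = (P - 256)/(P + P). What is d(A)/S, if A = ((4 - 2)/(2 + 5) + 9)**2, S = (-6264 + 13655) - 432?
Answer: -8319/58803550 ≈ -0.00014147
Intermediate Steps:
S = 6959 (S = 7391 - 432 = 6959)
A = 4225/49 (A = (2/7 + 9)**2 = (65/7)**2 = 4225/49 ≈ 86.224)
d(P) = (-256 + P)/(2*P) (d(P) = (-256 + P)/((2*P)) = (-256 + P)*(1/(2*P)) = (-256 + P)/(2*P))
d(A)/S = ((-256 + 4225/49)/(2*(4225/49)))/6959 = ((1/2)*(49/4225)*(-8319/49))*(1/6959) = -8319/8450*1/6959 = -8319/58803550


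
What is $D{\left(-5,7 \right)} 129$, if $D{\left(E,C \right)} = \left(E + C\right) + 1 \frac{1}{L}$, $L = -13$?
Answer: $\frac{3225}{13} \approx 248.08$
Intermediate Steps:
$D{\left(E,C \right)} = - \frac{1}{13} + C + E$ ($D{\left(E,C \right)} = \left(E + C\right) + 1 \frac{1}{-13} = \left(C + E\right) + 1 \left(- \frac{1}{13}\right) = \left(C + E\right) - \frac{1}{13} = - \frac{1}{13} + C + E$)
$D{\left(-5,7 \right)} 129 = \left(- \frac{1}{13} + 7 - 5\right) 129 = \frac{25}{13} \cdot 129 = \frac{3225}{13}$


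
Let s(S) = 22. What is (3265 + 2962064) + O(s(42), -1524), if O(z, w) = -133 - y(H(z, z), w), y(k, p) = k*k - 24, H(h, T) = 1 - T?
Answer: 2964779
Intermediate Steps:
y(k, p) = -24 + k² (y(k, p) = k² - 24 = -24 + k²)
O(z, w) = -109 - (1 - z)² (O(z, w) = -133 - (-24 + (1 - z)²) = -133 + (24 - (1 - z)²) = -109 - (1 - z)²)
(3265 + 2962064) + O(s(42), -1524) = (3265 + 2962064) + (-109 - (-1 + 22)²) = 2965329 + (-109 - 1*21²) = 2965329 + (-109 - 1*441) = 2965329 + (-109 - 441) = 2965329 - 550 = 2964779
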